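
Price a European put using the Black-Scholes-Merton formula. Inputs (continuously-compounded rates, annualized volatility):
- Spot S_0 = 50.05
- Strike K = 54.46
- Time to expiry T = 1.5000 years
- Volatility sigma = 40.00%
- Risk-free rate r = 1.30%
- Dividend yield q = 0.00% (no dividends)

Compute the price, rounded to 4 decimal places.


d1 = (ln(S/K) + (r - q + 0.5*sigma^2) * T) / (sigma * sqrt(T)) = 0.11238263
d2 = d1 - sigma * sqrt(T) = -0.37751532
exp(-rT) = 0.98068890; exp(-qT) = 1.00000000
P = K * exp(-rT) * N(-d2) - S_0 * exp(-qT) * N(-d1)
N(-d1) = 0.45526001; N(-d2) = 0.64710466
P = 54.4600 * 0.98068890 * 0.64710466 - 50.0500 * 1.00000000 * 0.45526001 = 11.7750

Answer: Price = 11.7750


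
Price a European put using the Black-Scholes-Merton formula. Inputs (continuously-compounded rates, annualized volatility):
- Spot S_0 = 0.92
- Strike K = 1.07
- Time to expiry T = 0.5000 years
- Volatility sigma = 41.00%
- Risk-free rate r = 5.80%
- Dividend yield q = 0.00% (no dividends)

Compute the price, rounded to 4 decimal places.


Answer: Price = 0.1824

Derivation:
d1 = (ln(S/K) + (r - q + 0.5*sigma^2) * T) / (sigma * sqrt(T)) = -0.27599674
d2 = d1 - sigma * sqrt(T) = -0.56591052
exp(-rT) = 0.97141646; exp(-qT) = 1.00000000
P = K * exp(-rT) * N(-d2) - S_0 * exp(-qT) * N(-d1)
N(-d1) = 0.60872471; N(-d2) = 0.71427269
P = 1.0700 * 0.97141646 * 0.71427269 - 0.9200 * 1.00000000 * 0.60872471 = 0.1824


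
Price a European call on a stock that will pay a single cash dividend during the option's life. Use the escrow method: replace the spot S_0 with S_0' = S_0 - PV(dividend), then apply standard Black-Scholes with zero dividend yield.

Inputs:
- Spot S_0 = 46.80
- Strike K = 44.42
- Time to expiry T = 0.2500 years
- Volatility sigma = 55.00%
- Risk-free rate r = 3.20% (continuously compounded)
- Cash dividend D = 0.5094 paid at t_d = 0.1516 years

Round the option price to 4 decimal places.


PV(D) = D * exp(-r * t_d) = 0.5094 * 0.99516055 = 0.50693478
S_0' = S_0 - PV(D) = 46.8000 - 0.50693478 = 46.29306522
d1 = (ln(S_0'/K) + (r + sigma^2/2)*T) / (sigma*sqrt(T)) = 0.31678128
d2 = d1 - sigma*sqrt(T) = 0.04178128
exp(-rT) = 0.99203191
N(d1) = 0.62429522; N(d2) = 0.51666347
C = S_0' * N(d1) - K * exp(-rT) * N(d2) = 46.29306522 * 0.62429522 - 44.4200 * 0.99203191 * 0.51666347 = 6.1332

Answer: Price = 6.1332


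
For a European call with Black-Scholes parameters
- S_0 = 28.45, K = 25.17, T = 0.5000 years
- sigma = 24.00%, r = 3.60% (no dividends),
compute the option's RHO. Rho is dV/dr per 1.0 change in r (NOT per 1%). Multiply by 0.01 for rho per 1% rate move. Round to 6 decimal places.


Answer: Rho = 9.533236

Derivation:
d1 = 0.9127296114; d2 = 0.7430239839
phi(d1) = 0.2630328881; exp(-qT) = 1.0000000000; exp(-rT) = 0.9821610324
N(d2) = 0.7712664200
Rho = K*T*exp(-rT)*N(d2) = 25.1700 * 0.5000 * 0.9821610324 * 0.7712664200 = 9.533236


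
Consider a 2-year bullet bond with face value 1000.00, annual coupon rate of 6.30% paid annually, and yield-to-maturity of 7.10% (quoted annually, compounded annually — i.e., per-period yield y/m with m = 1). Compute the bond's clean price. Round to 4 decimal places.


Answer: Price = 985.5559

Derivation:
Coupon per period c = face * coupon_rate / m = 63.000000
Periods per year m = 1; per-period yield y/m = 0.071000
Number of cashflows N = 2
Cashflows (t years, CF_t, discount factor 1/(1+y/m)^(m*t), PV):
  t = 1.0000: CF_t = 63.000000, DF = 0.933707, PV = 58.823529
  t = 2.0000: CF_t = 1063.000000, DF = 0.871808, PV = 926.732349
Price P = sum_t PV_t = 985.555878


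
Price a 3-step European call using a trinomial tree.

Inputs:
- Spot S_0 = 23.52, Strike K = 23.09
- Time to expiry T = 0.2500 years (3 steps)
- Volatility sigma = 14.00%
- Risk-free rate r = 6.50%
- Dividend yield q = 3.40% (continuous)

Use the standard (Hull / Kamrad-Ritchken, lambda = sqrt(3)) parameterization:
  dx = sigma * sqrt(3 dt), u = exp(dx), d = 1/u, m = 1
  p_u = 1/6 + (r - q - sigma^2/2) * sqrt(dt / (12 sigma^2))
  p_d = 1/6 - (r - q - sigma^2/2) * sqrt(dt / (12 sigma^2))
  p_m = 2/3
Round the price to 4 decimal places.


dt = T/N = 0.083333; dx = sigma*sqrt(3*dt) = 0.070000
u = exp(dx) = 1.072508; d = 1/u = 0.932394
p_u = 0.179286, p_m = 0.666667, p_d = 0.154048
Discount per step: exp(-r*dt) = 0.994598
Stock lattice S(k, j) with j the centered position index:
  k=0: S(0,+0) = 23.5200
  k=1: S(1,-1) = 21.9299; S(1,+0) = 23.5200; S(1,+1) = 25.2254
  k=2: S(2,-2) = 20.4473; S(2,-1) = 21.9299; S(2,+0) = 23.5200; S(2,+1) = 25.2254; S(2,+2) = 27.0544
  k=3: S(3,-3) = 19.0649; S(3,-2) = 20.4473; S(3,-1) = 21.9299; S(3,+0) = 23.5200; S(3,+1) = 25.2254; S(3,+2) = 27.0544; S(3,+3) = 29.0161
Terminal payoffs V(N, j) = max(S_T - K, 0):
  V(3,-3) = 0.000000; V(3,-2) = 0.000000; V(3,-1) = 0.000000; V(3,+0) = 0.430000; V(3,+1) = 2.135392; V(3,+2) = 3.964440; V(3,+3) = 5.926108
Backward induction: V(k, j) = exp(-r*dt) * [p_u * V(k+1, j+1) + p_m * V(k+1, j) + p_d * V(k+1, j-1)]
  V(2,-2) = exp(-r*dt) * [p_u*0.000000 + p_m*0.000000 + p_d*0.000000] = 0.000000
  V(2,-1) = exp(-r*dt) * [p_u*0.430000 + p_m*0.000000 + p_d*0.000000] = 0.076676
  V(2,+0) = exp(-r*dt) * [p_u*2.135392 + p_m*0.430000 + p_d*0.000000] = 0.665895
  V(2,+1) = exp(-r*dt) * [p_u*3.964440 + p_m*2.135392 + p_d*0.430000] = 2.188715
  V(2,+2) = exp(-r*dt) * [p_u*5.926108 + p_m*3.964440 + p_d*2.135392] = 4.012585
  V(1,-1) = exp(-r*dt) * [p_u*0.665895 + p_m*0.076676 + p_d*0.000000] = 0.169582
  V(1,+0) = exp(-r*dt) * [p_u*2.188715 + p_m*0.665895 + p_d*0.076676] = 0.843566
  V(1,+1) = exp(-r*dt) * [p_u*4.012585 + p_m*2.188715 + p_d*0.665895] = 2.268799
  V(0,+0) = exp(-r*dt) * [p_u*2.268799 + p_m*0.843566 + p_d*0.169582] = 0.989888

Answer: Price = V(0,0) = 0.9899


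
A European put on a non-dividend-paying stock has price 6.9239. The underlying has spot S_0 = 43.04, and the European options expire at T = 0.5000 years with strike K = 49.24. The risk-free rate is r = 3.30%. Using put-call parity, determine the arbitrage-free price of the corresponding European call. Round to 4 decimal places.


Put-call parity: C - P = S_0 * exp(-qT) - K * exp(-rT).
S_0 * exp(-qT) = 43.0400 * 1.00000000 = 43.04000000
K * exp(-rT) = 49.2400 * 0.98363538 = 48.43420608
C = P + S*exp(-qT) - K*exp(-rT)
C = 6.9239 + 43.04000000 - 48.43420608 = 1.5297

Answer: Call price = 1.5297


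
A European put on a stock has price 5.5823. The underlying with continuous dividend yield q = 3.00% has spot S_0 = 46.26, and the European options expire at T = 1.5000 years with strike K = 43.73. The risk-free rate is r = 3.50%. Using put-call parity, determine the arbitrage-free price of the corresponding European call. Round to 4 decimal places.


Put-call parity: C - P = S_0 * exp(-qT) - K * exp(-rT).
S_0 * exp(-qT) = 46.2600 * 0.95599748 = 44.22444351
K * exp(-rT) = 43.7300 * 0.94885432 = 41.49339946
C = P + S*exp(-qT) - K*exp(-rT)
C = 5.5823 + 44.22444351 - 41.49339946 = 8.3133

Answer: Call price = 8.3133


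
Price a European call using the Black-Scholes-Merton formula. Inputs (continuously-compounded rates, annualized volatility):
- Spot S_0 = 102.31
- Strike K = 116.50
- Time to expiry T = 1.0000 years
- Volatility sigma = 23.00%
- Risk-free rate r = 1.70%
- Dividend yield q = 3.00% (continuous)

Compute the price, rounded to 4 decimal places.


Answer: Price = 3.9817

Derivation:
d1 = (ln(S/K) + (r - q + 0.5*sigma^2) * T) / (sigma * sqrt(T)) = -0.50623414
d2 = d1 - sigma * sqrt(T) = -0.73623414
exp(-rT) = 0.98314368; exp(-qT) = 0.97044553
C = S_0 * exp(-qT) * N(d1) - K * exp(-rT) * N(d2)
N(d1) = 0.30634614; N(d2) = 0.23079411
C = 102.3100 * 0.97044553 * 0.30634614 - 116.5000 * 0.98314368 * 0.23079411 = 3.9817


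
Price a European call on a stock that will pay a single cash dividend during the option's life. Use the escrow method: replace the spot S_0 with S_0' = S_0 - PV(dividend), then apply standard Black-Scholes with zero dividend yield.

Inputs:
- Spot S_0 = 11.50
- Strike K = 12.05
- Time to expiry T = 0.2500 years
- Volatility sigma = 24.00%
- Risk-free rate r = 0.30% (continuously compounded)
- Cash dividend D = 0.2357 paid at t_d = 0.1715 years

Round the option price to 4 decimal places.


Answer: Price = 0.2530

Derivation:
PV(D) = D * exp(-r * t_d) = 0.2357 * 0.99948563 = 0.23557876
S_0' = S_0 - PV(D) = 11.5000 - 0.23557876 = 11.26442124
d1 = (ln(S_0'/K) + (r + sigma^2/2)*T) / (sigma*sqrt(T)) = -0.49554554
d2 = d1 - sigma*sqrt(T) = -0.61554554
exp(-rT) = 0.99925028
N(d1) = 0.31010754; N(d2) = 0.26909725
C = S_0' * N(d1) - K * exp(-rT) * N(d2) = 11.26442124 * 0.31010754 - 12.0500 * 0.99925028 * 0.26909725 = 0.2530


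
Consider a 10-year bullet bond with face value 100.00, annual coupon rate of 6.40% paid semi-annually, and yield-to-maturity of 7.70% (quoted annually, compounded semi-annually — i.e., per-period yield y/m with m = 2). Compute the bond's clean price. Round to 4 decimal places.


Coupon per period c = face * coupon_rate / m = 3.200000
Periods per year m = 2; per-period yield y/m = 0.038500
Number of cashflows N = 20
Cashflows (t years, CF_t, discount factor 1/(1+y/m)^(m*t), PV):
  t = 0.5000: CF_t = 3.200000, DF = 0.962927, PV = 3.081367
  t = 1.0000: CF_t = 3.200000, DF = 0.927229, PV = 2.967133
  t = 1.5000: CF_t = 3.200000, DF = 0.892854, PV = 2.857133
  t = 2.0000: CF_t = 3.200000, DF = 0.859754, PV = 2.751211
  t = 2.5000: CF_t = 3.200000, DF = 0.827880, PV = 2.649217
  t = 3.0000: CF_t = 3.200000, DF = 0.797188, PV = 2.551003
  t = 3.5000: CF_t = 3.200000, DF = 0.767635, PV = 2.456430
  t = 4.0000: CF_t = 3.200000, DF = 0.739176, PV = 2.365364
  t = 4.5000: CF_t = 3.200000, DF = 0.711773, PV = 2.277674
  t = 5.0000: CF_t = 3.200000, DF = 0.685386, PV = 2.193234
  t = 5.5000: CF_t = 3.200000, DF = 0.659977, PV = 2.111925
  t = 6.0000: CF_t = 3.200000, DF = 0.635509, PV = 2.033630
  t = 6.5000: CF_t = 3.200000, DF = 0.611949, PV = 1.958238
  t = 7.0000: CF_t = 3.200000, DF = 0.589263, PV = 1.885641
  t = 7.5000: CF_t = 3.200000, DF = 0.567417, PV = 1.815735
  t = 8.0000: CF_t = 3.200000, DF = 0.546381, PV = 1.748421
  t = 8.5000: CF_t = 3.200000, DF = 0.526126, PV = 1.683602
  t = 9.0000: CF_t = 3.200000, DF = 0.506621, PV = 1.621186
  t = 9.5000: CF_t = 3.200000, DF = 0.487839, PV = 1.561085
  t = 10.0000: CF_t = 103.200000, DF = 0.469753, PV = 48.478557
Price P = sum_t PV_t = 91.047786

Answer: Price = 91.0478


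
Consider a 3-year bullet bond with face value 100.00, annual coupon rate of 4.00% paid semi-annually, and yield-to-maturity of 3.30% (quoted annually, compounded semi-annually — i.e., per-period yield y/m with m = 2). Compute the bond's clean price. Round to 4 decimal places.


Answer: Price = 101.9839

Derivation:
Coupon per period c = face * coupon_rate / m = 2.000000
Periods per year m = 2; per-period yield y/m = 0.016500
Number of cashflows N = 6
Cashflows (t years, CF_t, discount factor 1/(1+y/m)^(m*t), PV):
  t = 0.5000: CF_t = 2.000000, DF = 0.983768, PV = 1.967536
  t = 1.0000: CF_t = 2.000000, DF = 0.967799, PV = 1.935598
  t = 1.5000: CF_t = 2.000000, DF = 0.952090, PV = 1.904179
  t = 2.0000: CF_t = 2.000000, DF = 0.936635, PV = 1.873270
  t = 2.5000: CF_t = 2.000000, DF = 0.921432, PV = 1.842863
  t = 3.0000: CF_t = 102.000000, DF = 0.906475, PV = 92.460423
Price P = sum_t PV_t = 101.983869


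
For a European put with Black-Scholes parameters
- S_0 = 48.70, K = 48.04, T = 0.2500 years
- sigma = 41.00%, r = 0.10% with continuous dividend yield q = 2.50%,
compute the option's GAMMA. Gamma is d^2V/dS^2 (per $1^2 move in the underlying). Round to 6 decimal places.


Answer: Gamma = 0.039325

Derivation:
d1 = 0.1397928433; d2 = -0.0652071567
phi(d1) = 0.3950631898; exp(-qT) = 0.9937694906; exp(-rT) = 0.9997500312
Gamma = exp(-qT) * phi(d1) / (S * sigma * sqrt(T)) = 0.9937694906 * 0.3950631898 / (48.7000 * 0.4100 * 0.5000000000) = 0.039325


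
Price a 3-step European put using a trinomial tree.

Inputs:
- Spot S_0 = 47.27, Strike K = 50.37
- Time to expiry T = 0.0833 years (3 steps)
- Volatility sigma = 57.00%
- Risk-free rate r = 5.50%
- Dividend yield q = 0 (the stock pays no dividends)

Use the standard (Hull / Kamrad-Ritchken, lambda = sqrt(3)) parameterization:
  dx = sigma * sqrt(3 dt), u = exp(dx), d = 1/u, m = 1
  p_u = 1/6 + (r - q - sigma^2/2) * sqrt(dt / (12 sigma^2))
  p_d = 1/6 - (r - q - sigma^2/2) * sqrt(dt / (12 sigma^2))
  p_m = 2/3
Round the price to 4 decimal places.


dt = T/N = 0.027767; dx = sigma*sqrt(3*dt) = 0.164512
u = exp(dx) = 1.178818; d = 1/u = 0.848308
p_u = 0.157599, p_m = 0.666667, p_d = 0.175734
Discount per step: exp(-r*dt) = 0.998474
Stock lattice S(k, j) with j the centered position index:
  k=0: S(0,+0) = 47.2700
  k=1: S(1,-1) = 40.0995; S(1,+0) = 47.2700; S(1,+1) = 55.7227
  k=2: S(2,-2) = 34.0167; S(2,-1) = 40.0995; S(2,+0) = 47.2700; S(2,+1) = 55.7227; S(2,+2) = 65.6869
  k=3: S(3,-3) = 28.8566; S(3,-2) = 34.0167; S(3,-1) = 40.0995; S(3,+0) = 47.2700; S(3,+1) = 55.7227; S(3,+2) = 65.6869; S(3,+3) = 77.4329
Terminal payoffs V(N, j) = max(K - S_T, 0):
  V(3,-3) = 21.513361; V(3,-2) = 16.353285; V(3,-1) = 10.270497; V(3,+0) = 3.100000; V(3,+1) = 0.000000; V(3,+2) = 0.000000; V(3,+3) = 0.000000
Backward induction: V(k, j) = exp(-r*dt) * [p_u * V(k+1, j+1) + p_m * V(k+1, j) + p_d * V(k+1, j-1)]
  V(2,-2) = exp(-r*dt) * [p_u*10.270497 + p_m*16.353285 + p_d*21.513361] = 16.276572
  V(2,-1) = exp(-r*dt) * [p_u*3.100000 + p_m*10.270497 + p_d*16.353285] = 10.193811
  V(2,+0) = exp(-r*dt) * [p_u*0.000000 + p_m*3.100000 + p_d*10.270497] = 3.865639
  V(2,+1) = exp(-r*dt) * [p_u*0.000000 + p_m*0.000000 + p_d*3.100000] = 0.543946
  V(2,+2) = exp(-r*dt) * [p_u*0.000000 + p_m*0.000000 + p_d*0.000000] = 0.000000
  V(1,-1) = exp(-r*dt) * [p_u*3.865639 + p_m*10.193811 + p_d*16.276572] = 10.249784
  V(1,+0) = exp(-r*dt) * [p_u*0.543946 + p_m*3.865639 + p_d*10.193811] = 4.447425
  V(1,+1) = exp(-r*dt) * [p_u*0.000000 + p_m*0.543946 + p_d*3.865639] = 1.040366
  V(0,+0) = exp(-r*dt) * [p_u*1.040366 + p_m*4.447425 + p_d*10.249784] = 4.922628

Answer: Price = V(0,0) = 4.9226


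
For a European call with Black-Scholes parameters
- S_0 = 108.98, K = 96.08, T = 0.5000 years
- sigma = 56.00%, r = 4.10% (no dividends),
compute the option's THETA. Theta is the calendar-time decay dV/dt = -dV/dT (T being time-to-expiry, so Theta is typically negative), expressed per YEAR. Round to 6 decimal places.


Answer: Theta = -16.844991

Derivation:
d1 = 0.5679158453; d2 = 0.1719360478
phi(d1) = 0.3395266841; exp(-qT) = 1.0000000000; exp(-rT) = 0.9797086965
Theta = -S*exp(-qT)*phi(d1)*sigma/(2*sqrt(T)) - r*K*exp(-rT)*N(d2) + q*S*exp(-qT)*N(d1)
N(d1) = 0.7149539439; N(d2) = 0.5682560967; sqrt(T) = 0.7071067812
Term 1 = -108.9800 * 1.0000000000 * 0.3395266841 * 0.5600 / (2 * 0.7071067812) = -14.6518932144
Term 2 = -0.0410 * 96.0800 * 0.9797086965 * 0.5682560967 = -2.1930973904
Term 3 = 0 (no dividend yield, q = 0)
Theta = -14.6518932144 + (-2.1930973904) + (0.0000000000) = -16.844991


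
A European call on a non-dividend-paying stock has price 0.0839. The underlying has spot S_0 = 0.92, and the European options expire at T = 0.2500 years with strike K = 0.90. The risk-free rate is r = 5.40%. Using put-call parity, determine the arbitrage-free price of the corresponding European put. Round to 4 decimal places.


Put-call parity: C - P = S_0 * exp(-qT) - K * exp(-rT).
S_0 * exp(-qT) = 0.9200 * 1.00000000 = 0.92000000
K * exp(-rT) = 0.9000 * 0.98659072 = 0.88793164
P = C - S*exp(-qT) + K*exp(-rT)
P = 0.0839 - 0.92000000 + 0.88793164 = 0.0518

Answer: Put price = 0.0518


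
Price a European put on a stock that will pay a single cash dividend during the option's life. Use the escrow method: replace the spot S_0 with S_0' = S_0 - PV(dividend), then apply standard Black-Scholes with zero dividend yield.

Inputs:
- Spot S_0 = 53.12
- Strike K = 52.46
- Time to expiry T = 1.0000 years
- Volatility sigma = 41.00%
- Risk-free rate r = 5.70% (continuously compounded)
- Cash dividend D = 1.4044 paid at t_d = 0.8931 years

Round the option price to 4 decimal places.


PV(D) = D * exp(-r * t_d) = 1.4044 * 0.95036734 = 1.33469589
S_0' = S_0 - PV(D) = 53.1200 - 1.33469589 = 51.78530411
d1 = (ln(S_0'/K) + (r + sigma^2/2)*T) / (sigma*sqrt(T)) = 0.31245227
d2 = d1 - sigma*sqrt(T) = -0.09754773
exp(-rT) = 0.94459407
N(-d1) = 0.37734842; N(-d2) = 0.53885428
P = K * exp(-rT) * N(-d2) - S_0' * N(-d1) = 52.4600 * 0.94459407 * 0.53885428 - 51.78530411 * 0.37734842 = 7.1610

Answer: Price = 7.1610


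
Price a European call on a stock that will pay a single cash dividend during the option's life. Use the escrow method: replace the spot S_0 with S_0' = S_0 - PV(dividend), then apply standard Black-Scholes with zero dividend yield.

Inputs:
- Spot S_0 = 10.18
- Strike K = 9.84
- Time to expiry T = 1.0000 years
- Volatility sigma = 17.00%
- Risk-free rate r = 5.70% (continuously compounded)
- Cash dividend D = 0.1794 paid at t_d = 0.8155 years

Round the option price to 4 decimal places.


Answer: Price = 1.0716

Derivation:
PV(D) = D * exp(-r * t_d) = 0.1794 * 0.95458031 = 0.17125171
S_0' = S_0 - PV(D) = 10.1800 - 0.17125171 = 10.00874829
d1 = (ln(S_0'/K) + (r + sigma^2/2)*T) / (sigma*sqrt(T)) = 0.52031664
d2 = d1 - sigma*sqrt(T) = 0.35031664
exp(-rT) = 0.94459407
N(d1) = 0.69857855; N(d2) = 0.63694946
C = S_0' * N(d1) - K * exp(-rT) * N(d2) = 10.00874829 * 0.69857855 - 9.8400 * 0.94459407 * 0.63694946 = 1.0716


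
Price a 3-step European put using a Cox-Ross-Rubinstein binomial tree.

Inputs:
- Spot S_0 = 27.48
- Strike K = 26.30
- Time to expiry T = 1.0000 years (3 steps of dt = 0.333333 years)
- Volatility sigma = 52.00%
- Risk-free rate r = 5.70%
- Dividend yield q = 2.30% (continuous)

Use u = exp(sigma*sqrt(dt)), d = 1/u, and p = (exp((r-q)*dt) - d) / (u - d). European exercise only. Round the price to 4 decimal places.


Answer: Price = V(0,0) = 4.7670

Derivation:
dt = T/N = 0.333333
u = exp(sigma*sqrt(dt)) = 1.350159; d = 1/u = 0.740654
p = (exp((r-q)*dt) - d) / (u - d) = 0.444203
Discount per step: exp(-r*dt) = 0.981179
Stock lattice S(k, i) with i counting down-moves:
  k=0: S(0,0) = 27.4800
  k=1: S(1,0) = 37.1024; S(1,1) = 20.3532
  k=2: S(2,0) = 50.0941; S(2,1) = 27.4800; S(2,2) = 15.0746
  k=3: S(3,0) = 67.6350; S(3,1) = 37.1024; S(3,2) = 20.3532; S(3,3) = 11.1651
Terminal payoffs V(N, i) = max(K - S_T, 0):
  V(3,0) = 0.000000; V(3,1) = 0.000000; V(3,2) = 5.946837; V(3,3) = 15.134909
Backward induction: V(k, i) = exp(-r*dt) * [p * V(k+1, i) + (1-p) * V(k+1, i+1)].
  V(2,0) = exp(-r*dt) * [p*0.000000 + (1-p)*0.000000] = 0.000000
  V(2,1) = exp(-r*dt) * [p*0.000000 + (1-p)*5.946837] = 3.243026
  V(2,2) = exp(-r*dt) * [p*5.946837 + (1-p)*15.134909] = 10.845503
  V(1,0) = exp(-r*dt) * [p*0.000000 + (1-p)*3.243026] = 1.768540
  V(1,1) = exp(-r*dt) * [p*3.243026 + (1-p)*10.845503] = 7.327897
  V(0,0) = exp(-r*dt) * [p*1.768540 + (1-p)*7.327897] = 4.766974


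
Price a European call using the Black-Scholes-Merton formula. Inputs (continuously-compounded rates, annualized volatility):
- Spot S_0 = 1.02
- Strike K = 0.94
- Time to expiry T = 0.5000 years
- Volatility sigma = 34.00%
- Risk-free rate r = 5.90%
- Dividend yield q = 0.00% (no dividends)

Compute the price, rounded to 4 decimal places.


Answer: Price = 0.1558

Derivation:
d1 = (ln(S/K) + (r - q + 0.5*sigma^2) * T) / (sigma * sqrt(T)) = 0.58264780
d2 = d1 - sigma * sqrt(T) = 0.34223149
exp(-rT) = 0.97093088; exp(-qT) = 1.00000000
C = S_0 * exp(-qT) * N(d1) - K * exp(-rT) * N(d2)
N(d1) = 0.71993479; N(d2) = 0.63391166
C = 1.0200 * 1.00000000 * 0.71993479 - 0.9400 * 0.97093088 * 0.63391166 = 0.1558


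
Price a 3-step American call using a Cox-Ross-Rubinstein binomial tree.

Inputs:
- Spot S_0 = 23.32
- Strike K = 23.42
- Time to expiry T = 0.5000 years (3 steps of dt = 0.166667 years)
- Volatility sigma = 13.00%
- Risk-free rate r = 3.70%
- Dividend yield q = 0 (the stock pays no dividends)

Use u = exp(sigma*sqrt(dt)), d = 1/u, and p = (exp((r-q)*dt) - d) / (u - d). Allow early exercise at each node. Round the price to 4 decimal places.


dt = T/N = 0.166667
u = exp(sigma*sqrt(dt)) = 1.054506; d = 1/u = 0.948311
p = (exp((r-q)*dt) - d) / (u - d) = 0.544984
Discount per step: exp(-r*dt) = 0.993852
Stock lattice S(k, i) with i counting down-moves:
  k=0: S(0,0) = 23.3200
  k=1: S(1,0) = 24.5911; S(1,1) = 22.1146
  k=2: S(2,0) = 25.9314; S(2,1) = 23.3200; S(2,2) = 20.9716
  k=3: S(3,0) = 27.3448; S(3,1) = 24.5911; S(3,2) = 22.1146; S(3,3) = 19.8876
Terminal payoffs V(N, i) = max(S_T - K, 0):
  V(3,0) = 3.924850; V(3,1) = 1.171077; V(3,2) = 0.000000; V(3,3) = 0.000000
Backward induction: V(k, i) = exp(-r*dt) * [p * V(k+1, i) + (1-p) * V(k+1, i+1)]; then take max(V_cont, immediate exercise) for American.
  V(2,0) = exp(-r*dt) * [p*3.924850 + (1-p)*1.171077] = 2.655413; exercise = 2.511434; V(2,0) = max -> 2.655413
  V(2,1) = exp(-r*dt) * [p*1.171077 + (1-p)*0.000000] = 0.634295; exercise = 0.000000; V(2,1) = max -> 0.634295
  V(2,2) = exp(-r*dt) * [p*0.000000 + (1-p)*0.000000] = 0.000000; exercise = 0.000000; V(2,2) = max -> 0.000000
  V(1,0) = exp(-r*dt) * [p*2.655413 + (1-p)*0.634295] = 1.725101; exercise = 1.171077; V(1,0) = max -> 1.725101
  V(1,1) = exp(-r*dt) * [p*0.634295 + (1-p)*0.000000] = 0.343555; exercise = 0.000000; V(1,1) = max -> 0.343555
  V(0,0) = exp(-r*dt) * [p*1.725101 + (1-p)*0.343555] = 1.089735; exercise = 0.000000; V(0,0) = max -> 1.089735

Answer: Price = V(0,0) = 1.0897


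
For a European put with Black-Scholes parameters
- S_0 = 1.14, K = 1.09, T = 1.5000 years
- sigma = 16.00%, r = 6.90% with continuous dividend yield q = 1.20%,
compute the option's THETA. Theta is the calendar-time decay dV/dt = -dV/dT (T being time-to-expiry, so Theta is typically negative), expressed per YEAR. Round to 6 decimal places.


d1 = 0.7631720372; d2 = 0.5672128578
phi(d1) = 0.2981512674; exp(-qT) = 0.9821610324; exp(-rT) = 0.9016760227
Theta = -S*exp(-qT)*phi(d1)*sigma/(2*sqrt(T)) + r*K*exp(-rT)*N(-d2) - q*S*exp(-qT)*N(-d1)
N(-d1) = 0.2226804015; N(-d2) = 0.2852847867; sqrt(T) = 1.2247448714
Term 1 = -1.1400 * 0.9821610324 * 0.2981512674 * 0.1600 / (2 * 1.2247448714) = -0.0218056264
Term 2 = 0.0690 * 1.0900 * 0.9016760227 * 0.2852847867 = 0.0193466031
Term 3 = -0.0120 * 1.1400 * 0.9821610324 * 0.2226804015 = -0.0029919256
Theta = -0.0218056264 + (0.0193466031) + (-0.0029919256) = -0.005451

Answer: Theta = -0.005451


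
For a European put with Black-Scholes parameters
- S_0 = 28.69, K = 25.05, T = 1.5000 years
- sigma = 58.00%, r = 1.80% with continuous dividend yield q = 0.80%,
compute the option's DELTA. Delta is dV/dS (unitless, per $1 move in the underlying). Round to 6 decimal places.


Answer: Delta = -0.281856

Derivation:
d1 = 0.5672888766; d2 = -0.1430631488
phi(d1) = 0.3396475326; exp(-qT) = 0.9880717129; exp(-rT) = 0.9733612415
N(-d1) = 0.2852589666
Delta = -exp(-qT) * N(-d1) = -0.9880717129 * 0.2852589666 = -0.281856


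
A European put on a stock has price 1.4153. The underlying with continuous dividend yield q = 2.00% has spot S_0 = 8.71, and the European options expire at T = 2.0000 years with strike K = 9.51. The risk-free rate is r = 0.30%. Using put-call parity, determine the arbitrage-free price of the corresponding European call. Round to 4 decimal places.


Answer: Call price = 0.3307

Derivation:
Put-call parity: C - P = S_0 * exp(-qT) - K * exp(-rT).
S_0 * exp(-qT) = 8.7100 * 0.96078944 = 8.36847602
K * exp(-rT) = 9.5100 * 0.99401796 = 9.45311084
C = P + S*exp(-qT) - K*exp(-rT)
C = 1.4153 + 8.36847602 - 9.45311084 = 0.3307


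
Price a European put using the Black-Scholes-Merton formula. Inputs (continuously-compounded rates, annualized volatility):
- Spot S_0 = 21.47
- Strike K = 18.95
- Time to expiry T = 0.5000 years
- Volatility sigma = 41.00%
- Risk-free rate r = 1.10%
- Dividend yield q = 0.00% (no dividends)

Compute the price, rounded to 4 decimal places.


d1 = (ln(S/K) + (r - q + 0.5*sigma^2) * T) / (sigma * sqrt(T)) = 0.59458257
d2 = d1 - sigma * sqrt(T) = 0.30466879
exp(-rT) = 0.99451510; exp(-qT) = 1.00000000
P = K * exp(-rT) * N(-d2) - S_0 * exp(-qT) * N(-d1)
N(-d1) = 0.27606127; N(-d2) = 0.38030921
P = 18.9500 * 0.99451510 * 0.38030921 - 21.4700 * 1.00000000 * 0.27606127 = 1.2403

Answer: Price = 1.2403


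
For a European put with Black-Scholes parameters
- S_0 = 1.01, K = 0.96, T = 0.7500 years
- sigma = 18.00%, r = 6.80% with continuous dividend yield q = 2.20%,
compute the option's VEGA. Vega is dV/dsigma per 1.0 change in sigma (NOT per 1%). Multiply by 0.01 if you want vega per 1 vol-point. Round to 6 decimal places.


d1 = 0.6249645087; d2 = 0.4690799360
phi(d1) = 0.3281682477; exp(-qT) = 0.9836353794; exp(-rT) = 0.9502786705
Vega = S * exp(-qT) * phi(d1) * sqrt(T) = 1.0100 * 0.9836353794 * 0.3281682477 * 0.8660254038 = 0.282347

Answer: Vega = 0.282347


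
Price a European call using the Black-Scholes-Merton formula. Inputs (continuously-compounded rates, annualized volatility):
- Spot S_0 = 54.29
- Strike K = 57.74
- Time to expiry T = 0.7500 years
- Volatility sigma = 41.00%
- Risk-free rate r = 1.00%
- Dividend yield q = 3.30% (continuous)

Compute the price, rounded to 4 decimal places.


d1 = (ln(S/K) + (r - q + 0.5*sigma^2) * T) / (sigma * sqrt(T)) = -0.04456194
d2 = d1 - sigma * sqrt(T) = -0.39963235
exp(-rT) = 0.99252805; exp(-qT) = 0.97555377
C = S_0 * exp(-qT) * N(d1) - K * exp(-rT) * N(d2)
N(d1) = 0.48222824; N(d2) = 0.34471366
C = 54.2900 * 0.97555377 * 0.48222824 - 57.7400 * 0.99252805 * 0.34471366 = 5.7851

Answer: Price = 5.7851


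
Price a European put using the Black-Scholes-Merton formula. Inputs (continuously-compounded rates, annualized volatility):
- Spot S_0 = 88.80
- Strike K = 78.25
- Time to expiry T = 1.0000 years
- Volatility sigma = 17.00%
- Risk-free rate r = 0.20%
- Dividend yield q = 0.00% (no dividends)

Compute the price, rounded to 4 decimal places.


Answer: Price = 1.8347

Derivation:
d1 = (ln(S/K) + (r - q + 0.5*sigma^2) * T) / (sigma * sqrt(T)) = 0.84075189
d2 = d1 - sigma * sqrt(T) = 0.67075189
exp(-rT) = 0.99800200; exp(-qT) = 1.00000000
P = K * exp(-rT) * N(-d2) - S_0 * exp(-qT) * N(-d1)
N(-d1) = 0.20024347; N(-d2) = 0.25118930
P = 78.2500 * 0.99800200 * 0.25118930 - 88.8000 * 1.00000000 * 0.20024347 = 1.8347


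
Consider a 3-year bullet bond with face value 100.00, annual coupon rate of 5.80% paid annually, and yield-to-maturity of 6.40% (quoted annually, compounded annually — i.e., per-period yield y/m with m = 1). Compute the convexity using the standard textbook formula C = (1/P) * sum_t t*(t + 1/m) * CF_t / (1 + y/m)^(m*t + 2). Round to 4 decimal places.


Answer: Convexity = 9.8346

Derivation:
Coupon per period c = face * coupon_rate / m = 5.800000
Periods per year m = 1; per-period yield y/m = 0.064000
Number of cashflows N = 3
Cashflows (t years, CF_t, discount factor 1/(1+y/m)^(m*t), PV):
  t = 1.0000: CF_t = 5.800000, DF = 0.939850, PV = 5.451128
  t = 2.0000: CF_t = 5.800000, DF = 0.883317, PV = 5.123240
  t = 3.0000: CF_t = 105.800000, DF = 0.830185, PV = 87.833620
Price P = sum_t PV_t = 98.407989
Convexity numerator sum_t t*(t + 1/m) * CF_t / (1+y/m)^(m*t + 2):
  t = 1.0000: term = 9.630151
  t = 2.0000: term = 27.152682
  t = 3.0000: term = 931.019493
Convexity = (1/P) * sum = 967.802326 / 98.407989 = 9.834591


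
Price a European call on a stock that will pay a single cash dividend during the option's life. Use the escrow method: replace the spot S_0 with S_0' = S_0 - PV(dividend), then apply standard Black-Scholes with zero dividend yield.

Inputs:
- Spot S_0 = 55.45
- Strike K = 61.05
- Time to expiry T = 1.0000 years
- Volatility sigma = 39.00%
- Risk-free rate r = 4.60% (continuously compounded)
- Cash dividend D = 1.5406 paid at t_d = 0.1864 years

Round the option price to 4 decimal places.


PV(D) = D * exp(-r * t_d) = 1.5406 * 0.99146226 = 1.52744675
S_0' = S_0 - PV(D) = 55.4500 - 1.52744675 = 53.92255325
d1 = (ln(S_0'/K) + (r + sigma^2/2)*T) / (sigma*sqrt(T)) = -0.00537021
d2 = d1 - sigma*sqrt(T) = -0.39537021
exp(-rT) = 0.95504196
N(d1) = 0.49785761; N(d2) = 0.34628484
C = S_0' * N(d1) - K * exp(-rT) * N(d2) = 53.92255325 * 0.49785761 - 61.0500 * 0.95504196 * 0.34628484 = 6.6555

Answer: Price = 6.6555


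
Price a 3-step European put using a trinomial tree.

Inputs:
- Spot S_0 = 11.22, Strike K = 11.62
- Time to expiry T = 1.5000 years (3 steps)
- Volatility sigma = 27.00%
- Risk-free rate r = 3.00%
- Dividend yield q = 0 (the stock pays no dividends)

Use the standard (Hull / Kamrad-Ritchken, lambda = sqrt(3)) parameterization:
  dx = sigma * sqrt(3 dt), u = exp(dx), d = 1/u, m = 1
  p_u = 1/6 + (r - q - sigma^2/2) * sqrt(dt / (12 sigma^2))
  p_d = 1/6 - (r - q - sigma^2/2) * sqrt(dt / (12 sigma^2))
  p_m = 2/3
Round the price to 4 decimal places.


Answer: Price = V(0,0) = 1.3466

Derivation:
dt = T/N = 0.500000; dx = sigma*sqrt(3*dt) = 0.330681
u = exp(dx) = 1.391916; d = 1/u = 0.718434
p_u = 0.161790, p_m = 0.666667, p_d = 0.171543
Discount per step: exp(-r*dt) = 0.985112
Stock lattice S(k, j) with j the centered position index:
  k=0: S(0,+0) = 11.2200
  k=1: S(1,-1) = 8.0608; S(1,+0) = 11.2200; S(1,+1) = 15.6173
  k=2: S(2,-2) = 5.7912; S(2,-1) = 8.0608; S(2,+0) = 11.2200; S(2,+1) = 15.6173; S(2,+2) = 21.7380
  k=3: S(3,-3) = 4.1606; S(3,-2) = 5.7912; S(3,-1) = 8.0608; S(3,+0) = 11.2200; S(3,+1) = 15.6173; S(3,+2) = 21.7380; S(3,+3) = 30.2574
Terminal payoffs V(N, j) = max(K - S_T, 0):
  V(3,-3) = 7.459420; V(3,-2) = 5.828822; V(3,-1) = 3.559168; V(3,+0) = 0.400000; V(3,+1) = 0.000000; V(3,+2) = 0.000000; V(3,+3) = 0.000000
Backward induction: V(k, j) = exp(-r*dt) * [p_u * V(k+1, j+1) + p_m * V(k+1, j) + p_d * V(k+1, j-1)]
  V(2,-2) = exp(-r*dt) * [p_u*3.559168 + p_m*5.828822 + p_d*7.459420] = 5.655854
  V(2,-1) = exp(-r*dt) * [p_u*0.400000 + p_m*3.559168 + p_d*5.828822] = 3.386212
  V(2,+0) = exp(-r*dt) * [p_u*0.000000 + p_m*0.400000 + p_d*3.559168] = 0.864157
  V(2,+1) = exp(-r*dt) * [p_u*0.000000 + p_m*0.000000 + p_d*0.400000] = 0.067596
  V(2,+2) = exp(-r*dt) * [p_u*0.000000 + p_m*0.000000 + p_d*0.000000] = 0.000000
  V(1,-1) = exp(-r*dt) * [p_u*0.864157 + p_m*3.386212 + p_d*5.655854] = 3.317373
  V(1,+0) = exp(-r*dt) * [p_u*0.067596 + p_m*0.864157 + p_d*3.386212] = 1.150534
  V(1,+1) = exp(-r*dt) * [p_u*0.000000 + p_m*0.067596 + p_d*0.864157] = 0.190426
  V(0,+0) = exp(-r*dt) * [p_u*0.190426 + p_m*1.150534 + p_d*3.317373] = 1.346553


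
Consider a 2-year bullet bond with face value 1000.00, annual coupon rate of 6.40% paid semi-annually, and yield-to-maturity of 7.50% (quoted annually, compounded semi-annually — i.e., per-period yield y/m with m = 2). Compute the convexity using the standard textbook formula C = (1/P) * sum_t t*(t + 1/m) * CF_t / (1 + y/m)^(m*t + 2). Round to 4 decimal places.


Coupon per period c = face * coupon_rate / m = 32.000000
Periods per year m = 2; per-period yield y/m = 0.037500
Number of cashflows N = 4
Cashflows (t years, CF_t, discount factor 1/(1+y/m)^(m*t), PV):
  t = 0.5000: CF_t = 32.000000, DF = 0.963855, PV = 30.843373
  t = 1.0000: CF_t = 32.000000, DF = 0.929017, PV = 29.728553
  t = 1.5000: CF_t = 32.000000, DF = 0.895438, PV = 28.654027
  t = 2.0000: CF_t = 1032.000000, DF = 0.863073, PV = 890.691434
Price P = sum_t PV_t = 979.917387
Convexity numerator sum_t t*(t + 1/m) * CF_t / (1+y/m)^(m*t + 2):
  t = 0.5000: term = 14.327013
  t = 1.0000: term = 41.427509
  t = 1.5000: term = 79.860257
  t = 2.0000: term = 4137.338641
Convexity = (1/P) * sum = 4272.953420 / 979.917387 = 4.360524

Answer: Convexity = 4.3605


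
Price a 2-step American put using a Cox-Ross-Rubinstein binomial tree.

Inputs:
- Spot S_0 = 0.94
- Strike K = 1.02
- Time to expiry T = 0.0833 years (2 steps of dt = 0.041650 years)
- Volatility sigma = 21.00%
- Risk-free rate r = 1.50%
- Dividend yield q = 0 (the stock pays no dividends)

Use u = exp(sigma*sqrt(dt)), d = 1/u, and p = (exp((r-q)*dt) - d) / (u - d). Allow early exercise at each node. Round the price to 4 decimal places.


dt = T/N = 0.041650
u = exp(sigma*sqrt(dt)) = 1.043789; d = 1/u = 0.958048
p = (exp((r-q)*dt) - d) / (u - d) = 0.496576
Discount per step: exp(-r*dt) = 0.999375
Stock lattice S(k, i) with i counting down-moves:
  k=0: S(0,0) = 0.9400
  k=1: S(1,0) = 0.9812; S(1,1) = 0.9006
  k=2: S(2,0) = 1.0241; S(2,1) = 0.9400; S(2,2) = 0.8628
Terminal payoffs V(N, i) = max(K - S_T, 0):
  V(2,0) = 0.000000; V(2,1) = 0.080000; V(2,2) = 0.157216
Backward induction: V(k, i) = exp(-r*dt) * [p * V(k+1, i) + (1-p) * V(k+1, i+1)]; then take max(V_cont, immediate exercise) for American.
  V(1,0) = exp(-r*dt) * [p*0.000000 + (1-p)*0.080000] = 0.040249; exercise = 0.038838; V(1,0) = max -> 0.040249
  V(1,1) = exp(-r*dt) * [p*0.080000 + (1-p)*0.157216] = 0.118798; exercise = 0.119435; V(1,1) = max -> 0.119435
  V(0,0) = exp(-r*dt) * [p*0.040249 + (1-p)*0.119435] = 0.080063; exercise = 0.080000; V(0,0) = max -> 0.080063

Answer: Price = V(0,0) = 0.0801


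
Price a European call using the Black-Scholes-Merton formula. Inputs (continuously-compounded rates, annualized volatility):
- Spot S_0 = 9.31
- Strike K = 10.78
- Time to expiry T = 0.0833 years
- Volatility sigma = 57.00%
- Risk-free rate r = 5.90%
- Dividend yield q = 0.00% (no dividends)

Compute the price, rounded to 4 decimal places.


Answer: Price = 0.1768

Derivation:
d1 = (ln(S/K) + (r - q + 0.5*sigma^2) * T) / (sigma * sqrt(T)) = -0.77901160
d2 = d1 - sigma * sqrt(T) = -0.94352351
exp(-rT) = 0.99509736; exp(-qT) = 1.00000000
C = S_0 * exp(-qT) * N(d1) - K * exp(-rT) * N(d2)
N(d1) = 0.21798644; N(d2) = 0.17270660
C = 9.3100 * 1.00000000 * 0.21798644 - 10.7800 * 0.99509736 * 0.17270660 = 0.1768


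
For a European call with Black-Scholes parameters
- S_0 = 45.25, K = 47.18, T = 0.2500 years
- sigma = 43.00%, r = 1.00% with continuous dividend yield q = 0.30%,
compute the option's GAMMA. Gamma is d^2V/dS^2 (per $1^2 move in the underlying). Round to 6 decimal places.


d1 = -0.0786274597; d2 = -0.2936274597
phi(d1) = 0.3977109985; exp(-qT) = 0.9992502812; exp(-rT) = 0.9975031224
Gamma = exp(-qT) * phi(d1) / (S * sigma * sqrt(T)) = 0.9992502812 * 0.3977109985 / (45.2500 * 0.4300 * 0.5000000000) = 0.040849

Answer: Gamma = 0.040849


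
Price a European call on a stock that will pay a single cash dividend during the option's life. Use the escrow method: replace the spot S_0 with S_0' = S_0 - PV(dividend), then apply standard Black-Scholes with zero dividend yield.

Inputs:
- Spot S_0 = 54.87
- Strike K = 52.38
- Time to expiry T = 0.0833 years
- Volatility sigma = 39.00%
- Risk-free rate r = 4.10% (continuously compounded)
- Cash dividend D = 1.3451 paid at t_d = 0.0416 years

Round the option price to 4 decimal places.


PV(D) = D * exp(-r * t_d) = 1.3451 * 0.99829585 = 1.34280775
S_0' = S_0 - PV(D) = 54.8700 - 1.34280775 = 53.52719225
d1 = (ln(S_0'/K) + (r + sigma^2/2)*T) / (sigma*sqrt(T)) = 0.27909558
d2 = d1 - sigma*sqrt(T) = 0.16653479
exp(-rT) = 0.99659053
N(d1) = 0.60991426; N(d2) = 0.56613195
C = S_0' * N(d1) - K * exp(-rT) * N(d2) = 53.52719225 * 0.60991426 - 52.3800 * 0.99659053 * 0.56613195 = 3.0941

Answer: Price = 3.0941


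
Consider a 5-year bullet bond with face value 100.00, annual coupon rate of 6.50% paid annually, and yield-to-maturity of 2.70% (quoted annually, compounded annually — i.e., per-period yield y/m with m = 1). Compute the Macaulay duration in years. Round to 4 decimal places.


Answer: Macaulay duration = 4.4756 years

Derivation:
Coupon per period c = face * coupon_rate / m = 6.500000
Periods per year m = 1; per-period yield y/m = 0.027000
Number of cashflows N = 5
Cashflows (t years, CF_t, discount factor 1/(1+y/m)^(m*t), PV):
  t = 1.0000: CF_t = 6.500000, DF = 0.973710, PV = 6.329114
  t = 2.0000: CF_t = 6.500000, DF = 0.948111, PV = 6.162720
  t = 3.0000: CF_t = 6.500000, DF = 0.923185, PV = 6.000702
  t = 4.0000: CF_t = 6.500000, DF = 0.898914, PV = 5.842942
  t = 5.0000: CF_t = 106.500000, DF = 0.875282, PV = 93.217487
Price P = sum_t PV_t = 117.552965
Macaulay numerator sum_t t * PV_t:
  t * PV_t at t = 1.0000: 6.329114
  t * PV_t at t = 2.0000: 12.325441
  t * PV_t at t = 3.0000: 18.002105
  t * PV_t at t = 4.0000: 23.371768
  t * PV_t at t = 5.0000: 466.087434
Macaulay duration D = (sum_t t * PV_t) / P = 526.115862 / 117.552965 = 4.475564


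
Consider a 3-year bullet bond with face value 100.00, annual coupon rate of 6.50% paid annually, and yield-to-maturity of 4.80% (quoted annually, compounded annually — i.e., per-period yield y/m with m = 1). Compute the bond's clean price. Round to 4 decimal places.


Coupon per period c = face * coupon_rate / m = 6.500000
Periods per year m = 1; per-period yield y/m = 0.048000
Number of cashflows N = 3
Cashflows (t years, CF_t, discount factor 1/(1+y/m)^(m*t), PV):
  t = 1.0000: CF_t = 6.500000, DF = 0.954198, PV = 6.202290
  t = 2.0000: CF_t = 6.500000, DF = 0.910495, PV = 5.918216
  t = 3.0000: CF_t = 106.500000, DF = 0.868793, PV = 92.526420
Price P = sum_t PV_t = 104.646926

Answer: Price = 104.6469


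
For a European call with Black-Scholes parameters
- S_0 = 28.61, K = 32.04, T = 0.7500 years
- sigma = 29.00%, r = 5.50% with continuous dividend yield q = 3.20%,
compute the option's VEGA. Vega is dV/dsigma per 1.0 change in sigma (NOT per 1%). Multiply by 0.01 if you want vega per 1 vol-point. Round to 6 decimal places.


Answer: Vega = 9.337683

Derivation:
d1 = -0.2565876596; d2 = -0.5077350267
phi(d1) = 0.3860234551; exp(-qT) = 0.9762857098; exp(-rT) = 0.9595892027
Vega = S * exp(-qT) * phi(d1) * sqrt(T) = 28.6100 * 0.9762857098 * 0.3860234551 * 0.8660254038 = 9.337683


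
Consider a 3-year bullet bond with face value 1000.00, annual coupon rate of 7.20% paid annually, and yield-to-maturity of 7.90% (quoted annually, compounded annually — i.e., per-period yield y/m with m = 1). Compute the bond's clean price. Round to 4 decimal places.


Answer: Price = 981.9277

Derivation:
Coupon per period c = face * coupon_rate / m = 72.000000
Periods per year m = 1; per-period yield y/m = 0.079000
Number of cashflows N = 3
Cashflows (t years, CF_t, discount factor 1/(1+y/m)^(m*t), PV):
  t = 1.0000: CF_t = 72.000000, DF = 0.926784, PV = 66.728452
  t = 2.0000: CF_t = 72.000000, DF = 0.858929, PV = 61.842866
  t = 3.0000: CF_t = 1072.000000, DF = 0.796041, PV = 853.356403
Price P = sum_t PV_t = 981.927721


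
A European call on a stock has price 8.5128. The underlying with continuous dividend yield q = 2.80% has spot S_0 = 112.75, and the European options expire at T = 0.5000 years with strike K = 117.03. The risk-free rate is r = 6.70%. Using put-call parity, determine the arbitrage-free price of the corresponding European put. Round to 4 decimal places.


Put-call parity: C - P = S_0 * exp(-qT) - K * exp(-rT).
S_0 * exp(-qT) = 112.7500 * 0.98609754 = 111.18249812
K * exp(-rT) = 117.0300 * 0.96705491 = 113.17443626
P = C - S*exp(-qT) + K*exp(-rT)
P = 8.5128 - 111.18249812 + 113.17443626 = 10.5047

Answer: Put price = 10.5047


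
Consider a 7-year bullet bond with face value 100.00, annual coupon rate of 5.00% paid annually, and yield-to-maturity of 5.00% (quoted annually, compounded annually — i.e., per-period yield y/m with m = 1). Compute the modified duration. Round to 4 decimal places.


Answer: Modified duration = 5.7864

Derivation:
Coupon per period c = face * coupon_rate / m = 5.000000
Periods per year m = 1; per-period yield y/m = 0.050000
Number of cashflows N = 7
Cashflows (t years, CF_t, discount factor 1/(1+y/m)^(m*t), PV):
  t = 1.0000: CF_t = 5.000000, DF = 0.952381, PV = 4.761905
  t = 2.0000: CF_t = 5.000000, DF = 0.907029, PV = 4.535147
  t = 3.0000: CF_t = 5.000000, DF = 0.863838, PV = 4.319188
  t = 4.0000: CF_t = 5.000000, DF = 0.822702, PV = 4.113512
  t = 5.0000: CF_t = 5.000000, DF = 0.783526, PV = 3.917631
  t = 6.0000: CF_t = 5.000000, DF = 0.746215, PV = 3.731077
  t = 7.0000: CF_t = 105.000000, DF = 0.710681, PV = 74.621540
Price P = sum_t PV_t = 100.000000
First compute Macaulay numerator sum_t t * PV_t:
  t * PV_t at t = 1.0000: 4.761905
  t * PV_t at t = 2.0000: 9.070295
  t * PV_t at t = 3.0000: 12.957564
  t * PV_t at t = 4.0000: 16.454049
  t * PV_t at t = 5.0000: 19.588154
  t * PV_t at t = 6.0000: 22.386462
  t * PV_t at t = 7.0000: 522.350778
Macaulay duration D = 607.569207 / 100.000000 = 6.075692
Modified duration = D / (1 + y/m) = 6.075692 / (1 + 0.050000) = 5.786373


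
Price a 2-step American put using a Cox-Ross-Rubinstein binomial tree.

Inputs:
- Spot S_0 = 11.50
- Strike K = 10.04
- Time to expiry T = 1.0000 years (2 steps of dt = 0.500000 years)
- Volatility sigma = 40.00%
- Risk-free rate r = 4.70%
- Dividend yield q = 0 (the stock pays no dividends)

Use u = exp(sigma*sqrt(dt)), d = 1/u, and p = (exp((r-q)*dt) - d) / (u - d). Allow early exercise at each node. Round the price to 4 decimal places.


dt = T/N = 0.500000
u = exp(sigma*sqrt(dt)) = 1.326896; d = 1/u = 0.753638
p = (exp((r-q)*dt) - d) / (u - d) = 0.471236
Discount per step: exp(-r*dt) = 0.976774
Stock lattice S(k, i) with i counting down-moves:
  k=0: S(0,0) = 11.5000
  k=1: S(1,0) = 15.2593; S(1,1) = 8.6668
  k=2: S(2,0) = 20.2475; S(2,1) = 11.5000; S(2,2) = 6.5317
Terminal payoffs V(N, i) = max(K - S_T, 0):
  V(2,0) = 0.000000; V(2,1) = 0.000000; V(2,2) = 3.508337
Backward induction: V(k, i) = exp(-r*dt) * [p * V(k+1, i) + (1-p) * V(k+1, i+1)]; then take max(V_cont, immediate exercise) for American.
  V(1,0) = exp(-r*dt) * [p*0.000000 + (1-p)*0.000000] = 0.000000; exercise = 0.000000; V(1,0) = max -> 0.000000
  V(1,1) = exp(-r*dt) * [p*0.000000 + (1-p)*3.508337] = 1.811995; exercise = 1.373159; V(1,1) = max -> 1.811995
  V(0,0) = exp(-r*dt) * [p*0.000000 + (1-p)*1.811995] = 0.935864; exercise = 0.000000; V(0,0) = max -> 0.935864

Answer: Price = V(0,0) = 0.9359
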